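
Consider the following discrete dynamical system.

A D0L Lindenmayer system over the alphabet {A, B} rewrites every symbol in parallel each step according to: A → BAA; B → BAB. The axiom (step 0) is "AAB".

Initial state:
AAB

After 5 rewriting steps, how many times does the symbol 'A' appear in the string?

[0] AAB
[1] BAABAABAB
[2] BABBAABAABABBAABAABABBAABAB
[3] BABBAABABBABBAABAABABBAABAABABBAABABBABBAABAABABBAABAABABBAABABBABBAABAABABBAABAB
[4] BABBAABABBABBAABAABABBAABABBABBAABABBABBAABAABABBAABAABABB…ABABBABBAABABBABBAABAABABBAABAABABBAABABBABBAABAABABBAABAB  (len 243)
[5] BABBAABABBABBAABAABABBAABABBABBAABABBABBAABAABABBAABAABABB…ABABBABBAABABBABBAABAABABBAABAABABBAABABBABBAABAABABBAABAB  (len 729)

365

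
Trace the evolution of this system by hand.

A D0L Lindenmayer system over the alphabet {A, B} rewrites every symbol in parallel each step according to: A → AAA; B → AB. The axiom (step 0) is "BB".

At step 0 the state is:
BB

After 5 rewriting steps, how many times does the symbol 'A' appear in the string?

242

gen 0: BB
gen 1: ABAB
gen 2: AAAABAAAAB
gen 3: AAAAAAAAAAAAABAAAAAAAAAAAAAB
gen 4: AAAAAAAAAAAAAAAAAAAAAAAAAAAAAAAAAAAAAAAABAAAAAAAAAAAAAAAAAAAAAAAAAAAAAAAAAAAAAAAAB
gen 5: AAAAAAAAAAAAAAAAAAAAAAAAAAAAAAAAAAAAAAAAAAAAAAAAAAAAAAAAAA…AAAAAAAAAAAAAAAAAAAAAAAAAAAAAAAAAAAAAAAAAAAAAAAAAAAAAAAAAB  (len 244)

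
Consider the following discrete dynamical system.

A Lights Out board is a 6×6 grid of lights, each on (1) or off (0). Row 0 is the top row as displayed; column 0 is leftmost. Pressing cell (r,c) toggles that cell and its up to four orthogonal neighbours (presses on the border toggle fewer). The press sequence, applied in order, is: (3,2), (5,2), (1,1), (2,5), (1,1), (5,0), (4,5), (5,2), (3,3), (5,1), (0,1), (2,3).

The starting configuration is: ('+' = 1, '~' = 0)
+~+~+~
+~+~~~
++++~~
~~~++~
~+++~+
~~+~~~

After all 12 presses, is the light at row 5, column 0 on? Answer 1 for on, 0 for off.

t=0: +~+~+~
+~+~~~
++++~~
~~~++~
~+++~+
~~+~~~
t=1: +~+~+~
+~+~~~
++~+~~
~++~+~
~+~+~+
~~+~~~
t=2: +~+~+~
+~+~~~
++~+~~
~++~+~
~+++~+
~+~+~~
t=3: +++~+~
~+~~~~
+~~+~~
~++~+~
~+++~+
~+~+~~
t=4: +++~+~
~+~~~+
+~~+++
~++~++
~+++~+
~+~+~~
t=5: +~+~+~
+~+~~+
++~+++
~++~++
~+++~+
~+~+~~
t=6: +~+~+~
+~+~~+
++~+++
~++~++
++++~+
+~~+~~
t=7: +~+~+~
+~+~~+
++~+++
~++~+~
+++++~
+~~+~+
t=8: +~+~+~
+~+~~+
++~+++
~++~+~
++~++~
+++~~+
t=9: +~+~+~
+~+~~+
++~~++
~+~+~~
++~~+~
+++~~+
t=10: +~+~+~
+~+~~+
++~~++
~+~+~~
+~~~+~
~~~~~+
t=11: ~+~~+~
+++~~+
++~~++
~+~+~~
+~~~+~
~~~~~+
t=12: ~+~~+~
++++~+
++++~+
~+~~~~
+~~~+~
~~~~~+

0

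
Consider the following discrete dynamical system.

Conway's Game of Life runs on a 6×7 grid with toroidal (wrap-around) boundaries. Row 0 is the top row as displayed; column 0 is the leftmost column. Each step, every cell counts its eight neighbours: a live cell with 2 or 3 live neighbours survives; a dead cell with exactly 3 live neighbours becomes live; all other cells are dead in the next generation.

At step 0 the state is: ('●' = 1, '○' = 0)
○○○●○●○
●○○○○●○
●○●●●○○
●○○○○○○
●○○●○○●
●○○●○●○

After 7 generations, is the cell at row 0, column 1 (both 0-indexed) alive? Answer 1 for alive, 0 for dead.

1

t=0: ○○○●○●○
●○○○○●○
●○●●●○○
●○○○○○○
●○○●○○●
●○○●○●○
t=1: ○○○○○●○
○●●○○●○
●○○●●○○
●○●○●○○
●●○○●○○
●○●●○●○
t=2: ○○○●○●○
○●●●○●●
●○○○●●●
●○●○●●●
●○○○●●○
●○●●○●○
t=3: ●○○○○●○
○●●●○○○
○○○○○○○
○○○○○○○
●○●○○○○
○●●●○●○
t=4: ●○○○○○●
○●●○○○○
○○●○○○○
○○○○○○○
○○●●○○○
●○●●●○○
t=5: ●○○○○○●
●●●○○○○
○●●○○○○
○○●●○○○
○●●○●○○
●○●○●○●
t=6: ○○●●○●○
○○●○○○●
●○○○○○○
○○○○○○○
●○○○●●○
○○●○○○●
t=7: ○●●●○●●
○●●●○○●
○○○○○○○
○○○○○○●
○○○○○●●
○●●○○○●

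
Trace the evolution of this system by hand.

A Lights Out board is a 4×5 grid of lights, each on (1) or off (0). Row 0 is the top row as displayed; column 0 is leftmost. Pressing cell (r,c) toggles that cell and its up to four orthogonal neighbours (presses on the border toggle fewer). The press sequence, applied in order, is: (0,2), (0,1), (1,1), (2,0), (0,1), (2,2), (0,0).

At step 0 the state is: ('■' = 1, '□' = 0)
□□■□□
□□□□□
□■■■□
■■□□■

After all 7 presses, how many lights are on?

10

gen 0: □□■□□
□□□□□
□■■■□
■■□□■
gen 1: □■□■□
□□■□□
□■■■□
■■□□■
gen 2: ■□■■□
□■■□□
□■■■□
■■□□■
gen 3: ■■■■□
■□□□□
□□■■□
■■□□■
gen 4: ■■■■□
□□□□□
■■■■□
□■□□■
gen 5: □□□■□
□■□□□
■■■■□
□■□□■
gen 6: □□□■□
□■■□□
■□□□□
□■■□■
gen 7: ■■□■□
■■■□□
■□□□□
□■■□■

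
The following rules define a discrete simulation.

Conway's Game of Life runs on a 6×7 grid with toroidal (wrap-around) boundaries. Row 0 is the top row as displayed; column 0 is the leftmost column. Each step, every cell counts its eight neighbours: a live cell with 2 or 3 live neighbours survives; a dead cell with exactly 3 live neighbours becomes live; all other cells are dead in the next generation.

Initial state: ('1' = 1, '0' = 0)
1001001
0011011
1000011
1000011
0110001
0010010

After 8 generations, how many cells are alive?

9

0) 1001001
0011011
1000011
1000011
0110001
0010010
1) 1101000
0111000
0100000
0000000
0110000
0011010
2) 1000000
0001000
0100000
0110000
0111000
1001100
3) 0001100
0000000
0100000
1001000
1000100
1001100
4) 0001100
0000000
0000000
1100000
1100101
0000010
5) 0000100
0000000
0000000
0100001
0100011
1001011
6) 0000111
0000000
0000000
0000011
0110100
1000000
7) 0000011
0000010
0000000
0000010
1100011
1101101
8) 0000000
0000011
0000000
1000010
0110000
0110100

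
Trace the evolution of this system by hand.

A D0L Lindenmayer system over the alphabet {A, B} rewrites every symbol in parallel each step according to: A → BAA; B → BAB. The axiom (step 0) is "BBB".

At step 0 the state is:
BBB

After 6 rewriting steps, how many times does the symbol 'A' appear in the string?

[0] BBB
[1] BABBABBAB
[2] BABBAABABBABBAABABBABBAABAB
[3] BABBAABABBABBAABAABABBAABABBABBAABABBABBAABAABABBAABABBABBAABABBABBAABAABABBAABAB
[4] BABBAABABBABBAABAABABBAABABBABBAABABBABBAABAABABBAABAABABB…ABABBABBAABABBABBAABAABABBAABAABABBAABABBABBAABAABABBAABAB  (len 243)
[5] BABBAABABBABBAABAABABBAABABBABBAABABBABBAABAABABBAABAABABB…ABABBABBAABABBABBAABAABABBAABAABABBAABABBABBAABAABABBAABAB  (len 729)
[6] BABBAABABBABBAABAABABBAABABBABBAABABBABBAABAABABBAABAABABB…ABABBABBAABABBABBAABAABABBAABAABABBAABABBABBAABAABABBAABAB  (len 2187)

1092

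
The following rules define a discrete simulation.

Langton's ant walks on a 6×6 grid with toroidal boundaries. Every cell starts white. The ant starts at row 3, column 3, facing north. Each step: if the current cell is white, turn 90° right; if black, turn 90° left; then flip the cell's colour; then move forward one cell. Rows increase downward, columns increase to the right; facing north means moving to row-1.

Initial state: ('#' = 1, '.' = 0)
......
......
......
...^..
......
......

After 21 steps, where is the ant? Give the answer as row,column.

5,0

t=0: ......
......
......
...^..
......
......
t=1: ......
......
......
...#>.
......
......
t=2: ......
......
......
...##.
....v.
......
t=3: ......
......
......
...##.
...<#.
......
t=4: ......
......
......
...^#.
...##.
......
t=5: ......
......
......
..<.#.
...##.
......
t=6: ......
......
..^...
..#.#.
...##.
......
t=7: ......
......
..#>..
..#.#.
...##.
......
t=8: ......
......
..##..
..#v#.
...##.
......
t=9: ......
......
..##..
..<##.
...##.
......
t=10: ......
......
..##..
...##.
..v##.
......
t=11: ......
......
..##..
...##.
.<###.
......
t=12: ......
......
..##..
.^.##.
.####.
......
t=13: ......
......
..##..
.#>##.
.####.
......
t=14: ......
......
..##..
.####.
.#v##.
......
t=15: ......
......
..##..
.####.
.#.>#.
......
t=16: ......
......
..##..
.##^#.
.#..#.
......
t=17: ......
......
..##..
.#<.#.
.#..#.
......
t=18: ......
......
..##..
.#..#.
.#v.#.
......
t=19: ......
......
..##..
.#..#.
.<#.#.
......
t=20: ......
......
..##..
.#..#.
..#.#.
.v....
t=21: ......
......
..##..
.#..#.
..#.#.
<#....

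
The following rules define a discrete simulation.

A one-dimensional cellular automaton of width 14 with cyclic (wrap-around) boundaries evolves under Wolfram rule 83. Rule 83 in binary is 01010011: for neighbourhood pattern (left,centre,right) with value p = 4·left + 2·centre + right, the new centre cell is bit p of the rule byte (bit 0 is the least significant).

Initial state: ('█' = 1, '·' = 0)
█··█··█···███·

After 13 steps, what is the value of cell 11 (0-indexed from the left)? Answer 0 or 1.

0

gen 0: █··█··█···███·
gen 1: ·██·██·███··█·
gen 2: █·█··█···███·█
gen 3: █··██·███··█··
gen 4: ·██·█···███·██
gen 5: ··█··███··█··█
gen 6: ██·██··███·██·
gen 7: ·█··███··█··█·
gen 8: █·██··███·██·█
gen 9: █··███··█··█··
gen 10: ·██··███·██·██
gen 11: ··███··█··█··█
gen 12: ██··███·██·██·
gen 13: ·███··█··█··█·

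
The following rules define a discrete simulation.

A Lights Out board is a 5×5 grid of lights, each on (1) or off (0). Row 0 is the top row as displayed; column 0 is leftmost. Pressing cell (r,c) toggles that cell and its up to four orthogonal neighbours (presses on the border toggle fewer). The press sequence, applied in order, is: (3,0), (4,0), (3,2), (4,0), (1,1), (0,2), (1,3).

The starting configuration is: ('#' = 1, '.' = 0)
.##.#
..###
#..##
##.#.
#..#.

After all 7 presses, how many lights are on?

11

[0] .##.#
..###
#..##
##.#.
#..#.
[1] .##.#
..###
...##
...#.
...#.
[2] .##.#
..###
...##
#..#.
##.#.
[3] .##.#
..###
..###
###..
####.
[4] .##.#
..###
..###
.##..
..##.
[5] ..#.#
##.##
.####
.##..
..##.
[6] .#.##
#####
.####
.##..
..##.
[7] .#..#
##...
.##.#
.##..
..##.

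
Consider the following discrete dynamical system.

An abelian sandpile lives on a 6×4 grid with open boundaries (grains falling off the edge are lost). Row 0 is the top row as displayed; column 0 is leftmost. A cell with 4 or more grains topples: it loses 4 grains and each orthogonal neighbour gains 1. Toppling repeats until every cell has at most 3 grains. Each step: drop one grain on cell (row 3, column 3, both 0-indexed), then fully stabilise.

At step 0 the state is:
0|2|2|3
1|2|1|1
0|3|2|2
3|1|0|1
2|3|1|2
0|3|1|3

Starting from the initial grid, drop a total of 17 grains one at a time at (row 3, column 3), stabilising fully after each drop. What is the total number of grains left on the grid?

40

t=0: 0|2|2|3
1|2|1|1
0|3|2|2
3|1|0|1
2|3|1|2
0|3|1|3
t=1: 0|2|2|3
1|2|1|1
0|3|2|2
3|1|0|2
2|3|1|2
0|3|1|3
t=2: 0|2|2|3
1|2|1|1
0|3|2|2
3|1|0|3
2|3|1|2
0|3|1|3
t=3: 0|2|2|3
1|2|1|1
0|3|2|3
3|1|1|0
2|3|1|3
0|3|1|3
t=4: 0|2|2|3
1|2|1|1
0|3|2|3
3|1|1|1
2|3|1|3
0|3|1|3
t=5: 0|2|2|3
1|2|1|1
0|3|2|3
3|1|1|2
2|3|1|3
0|3|1|3
t=6: 0|2|2|3
1|2|1|1
0|3|2|3
3|1|1|3
2|3|1|3
0|3|1|3
t=7: 0|2|2|3
1|2|1|2
0|3|3|0
3|1|2|2
2|3|2|1
0|3|2|0
t=8: 0|2|2|3
1|2|1|2
0|3|3|0
3|1|2|3
2|3|2|1
0|3|2|0
t=9: 0|2|2|3
1|2|1|2
0|3|3|1
3|1|3|0
2|3|2|2
0|3|2|0
t=10: 0|2|2|3
1|2|1|2
0|3|3|1
3|1|3|1
2|3|2|2
0|3|2|0
t=11: 0|2|2|3
1|2|1|2
0|3|3|1
3|1|3|2
2|3|2|2
0|3|2|0
t=12: 0|2|2|3
1|2|1|2
0|3|3|1
3|1|3|3
2|3|2|2
0|3|2|0
t=13: 0|2|2|3
1|3|2|2
1|0|1|3
3|3|1|1
2|3|3|3
0|3|2|0
t=14: 0|2|2|3
1|3|2|2
1|0|1|3
3|3|1|2
2|3|3|3
0|3|2|0
t=15: 0|2|2|3
1|3|2|2
1|0|1|3
3|3|1|3
2|3|3|3
0|3|2|0
t=16: 0|2|2|3
1|3|2|3
2|1|3|0
1|2|0|3
0|3|3|1
2|1|0|2
t=17: 0|2|2|3
1|3|2|3
2|1|3|1
1|2|1|0
0|3|3|2
2|1|0|2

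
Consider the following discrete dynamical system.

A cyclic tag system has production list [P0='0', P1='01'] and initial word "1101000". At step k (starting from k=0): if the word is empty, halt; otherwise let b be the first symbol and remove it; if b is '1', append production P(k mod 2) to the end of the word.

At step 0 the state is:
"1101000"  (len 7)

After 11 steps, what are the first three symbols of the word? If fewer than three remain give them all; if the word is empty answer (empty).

step 0: "1101000"  (len 7)
step 1: "1010000"  (len 7)
step 2: "01000001"  (len 8)
step 3: "1000001"  (len 7)
step 4: "00000101"  (len 8)
step 5: "0000101"  (len 7)
step 6: "000101"  (len 6)
step 7: "00101"  (len 5)
step 8: "0101"  (len 4)
step 9: "101"  (len 3)
step 10: "0101"  (len 4)
step 11: "101"  (len 3)

101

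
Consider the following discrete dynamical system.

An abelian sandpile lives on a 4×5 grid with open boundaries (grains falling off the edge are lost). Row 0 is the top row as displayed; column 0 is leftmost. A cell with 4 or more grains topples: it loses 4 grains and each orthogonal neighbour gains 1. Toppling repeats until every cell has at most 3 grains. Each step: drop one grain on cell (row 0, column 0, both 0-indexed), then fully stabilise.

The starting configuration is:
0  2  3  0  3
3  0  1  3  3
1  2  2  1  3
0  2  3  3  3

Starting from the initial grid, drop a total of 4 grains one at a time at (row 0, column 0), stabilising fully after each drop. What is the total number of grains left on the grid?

step 0: 0  2  3  0  3
3  0  1  3  3
1  2  2  1  3
0  2  3  3  3
step 1: 1  2  3  0  3
3  0  1  3  3
1  2  2  1  3
0  2  3  3  3
step 2: 2  2  3  0  3
3  0  1  3  3
1  2  2  1  3
0  2  3  3  3
step 3: 3  2  3  0  3
3  0  1  3  3
1  2  2  1  3
0  2  3  3  3
step 4: 1  3  3  0  3
0  1  1  3  3
2  2  2  1  3
0  2  3  3  3

39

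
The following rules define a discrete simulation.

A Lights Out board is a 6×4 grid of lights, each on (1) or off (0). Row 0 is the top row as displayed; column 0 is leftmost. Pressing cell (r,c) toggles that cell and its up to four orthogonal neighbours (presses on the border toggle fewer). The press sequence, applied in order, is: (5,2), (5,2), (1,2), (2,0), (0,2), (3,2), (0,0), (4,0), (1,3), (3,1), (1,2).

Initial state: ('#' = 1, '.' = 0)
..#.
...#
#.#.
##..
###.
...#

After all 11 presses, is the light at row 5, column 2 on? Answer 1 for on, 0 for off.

0

t=0: ..#.
...#
#.#.
##..
###.
...#
t=1: ..#.
...#
#.#.
##..
##..
.##.
t=2: ..#.
...#
#.#.
##..
###.
...#
t=3: ....
.##.
#...
##..
###.
...#
t=4: ....
###.
.#..
.#..
###.
...#
t=5: .###
##..
.#..
.#..
###.
...#
t=6: .###
##..
.##.
..##
##..
...#
t=7: #.##
.#..
.##.
..##
##..
...#
t=8: #.##
.#..
.##.
#.##
....
#..#
t=9: #.#.
.###
.###
#.##
....
#..#
t=10: #.#.
.###
..##
.#.#
.#..
#..#
t=11: #...
....
...#
.#.#
.#..
#..#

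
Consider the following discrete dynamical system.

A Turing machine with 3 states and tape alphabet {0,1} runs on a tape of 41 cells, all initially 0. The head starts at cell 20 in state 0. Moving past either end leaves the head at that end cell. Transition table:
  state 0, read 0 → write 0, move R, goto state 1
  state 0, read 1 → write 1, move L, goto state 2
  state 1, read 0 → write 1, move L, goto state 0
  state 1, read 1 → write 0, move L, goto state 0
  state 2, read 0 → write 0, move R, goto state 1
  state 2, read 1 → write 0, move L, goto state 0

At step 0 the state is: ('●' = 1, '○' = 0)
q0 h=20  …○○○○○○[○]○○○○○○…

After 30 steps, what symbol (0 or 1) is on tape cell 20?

0

step 0: q0 h=20  …○○○○○○[○]○○○○○○…
step 1: q1 h=21  …○○○○○○[○]○○○○○○…
step 2: q0 h=20  …○○○○○○[○]●○○○○○…
step 3: q1 h=21  …○○○○○○[●]○○○○○○…
step 4: q0 h=20  …○○○○○○[○]○○○○○○…
step 5: q1 h=21  …○○○○○○[○]○○○○○○…
step 6: q0 h=20  …○○○○○○[○]●○○○○○…
step 7: q1 h=21  …○○○○○○[●]○○○○○○…
step 8: q0 h=20  …○○○○○○[○]○○○○○○…
step 9: q1 h=21  …○○○○○○[○]○○○○○○…
step 10: q0 h=20  …○○○○○○[○]●○○○○○…
step 11: q1 h=21  …○○○○○○[●]○○○○○○…
step 12: q0 h=20  …○○○○○○[○]○○○○○○…
step 13: q1 h=21  …○○○○○○[○]○○○○○○…
step 14: q0 h=20  …○○○○○○[○]●○○○○○…
step 15: q1 h=21  …○○○○○○[●]○○○○○○…
step 16: q0 h=20  …○○○○○○[○]○○○○○○…
step 17: q1 h=21  …○○○○○○[○]○○○○○○…
step 18: q0 h=20  …○○○○○○[○]●○○○○○…
step 19: q1 h=21  …○○○○○○[●]○○○○○○…
step 20: q0 h=20  …○○○○○○[○]○○○○○○…
step 21: q1 h=21  …○○○○○○[○]○○○○○○…
step 22: q0 h=20  …○○○○○○[○]●○○○○○…
step 23: q1 h=21  …○○○○○○[●]○○○○○○…
step 24: q0 h=20  …○○○○○○[○]○○○○○○…
step 25: q1 h=21  …○○○○○○[○]○○○○○○…
step 26: q0 h=20  …○○○○○○[○]●○○○○○…
step 27: q1 h=21  …○○○○○○[●]○○○○○○…
step 28: q0 h=20  …○○○○○○[○]○○○○○○…
step 29: q1 h=21  …○○○○○○[○]○○○○○○…
step 30: q0 h=20  …○○○○○○[○]●○○○○○…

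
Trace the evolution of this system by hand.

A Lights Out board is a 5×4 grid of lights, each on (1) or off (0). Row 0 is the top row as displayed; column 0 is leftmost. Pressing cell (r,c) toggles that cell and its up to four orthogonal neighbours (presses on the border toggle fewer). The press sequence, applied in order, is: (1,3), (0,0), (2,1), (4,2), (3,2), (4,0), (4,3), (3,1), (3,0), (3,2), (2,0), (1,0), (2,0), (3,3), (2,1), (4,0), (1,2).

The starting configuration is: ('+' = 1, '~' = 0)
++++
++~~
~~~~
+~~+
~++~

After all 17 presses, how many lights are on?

12

gen 0: ++++
++~~
~~~~
+~~+
~++~
gen 1: +++~
++++
~~~+
+~~+
~++~
gen 2: ~~+~
~+++
~~~+
+~~+
~++~
gen 3: ~~+~
~~++
++++
++~+
~++~
gen 4: ~~+~
~~++
++++
++++
~~~+
gen 5: ~~+~
~~++
++~+
+~~~
~~++
gen 6: ~~+~
~~++
++~+
~~~~
++++
gen 7: ~~+~
~~++
++~+
~~~+
++~~
gen 8: ~~+~
~~++
+~~+
++++
+~~~
gen 9: ~~+~
~~++
~~~+
~~++
~~~~
gen 10: ~~+~
~~++
~~++
~+~~
~~+~
gen 11: ~~+~
+~++
++++
++~~
~~+~
gen 12: +~+~
~+++
~+++
++~~
~~+~
gen 13: +~+~
++++
+~++
~+~~
~~+~
gen 14: +~+~
++++
+~+~
~+++
~~++
gen 15: +~+~
+~++
~+~~
~~++
~~++
gen 16: +~+~
+~++
~+~~
+~++
++++
gen 17: +~~~
++~~
~++~
+~++
++++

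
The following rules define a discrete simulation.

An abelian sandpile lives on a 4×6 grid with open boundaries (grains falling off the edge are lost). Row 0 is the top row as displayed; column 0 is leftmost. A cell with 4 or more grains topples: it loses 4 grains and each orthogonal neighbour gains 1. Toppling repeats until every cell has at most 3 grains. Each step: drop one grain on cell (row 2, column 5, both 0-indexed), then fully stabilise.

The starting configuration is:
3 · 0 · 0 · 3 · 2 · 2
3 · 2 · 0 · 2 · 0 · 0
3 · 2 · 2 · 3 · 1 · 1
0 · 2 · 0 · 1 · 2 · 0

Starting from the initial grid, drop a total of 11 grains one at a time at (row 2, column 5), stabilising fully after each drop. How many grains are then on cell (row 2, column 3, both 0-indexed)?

k=0  3 · 0 · 0 · 3 · 2 · 2
3 · 2 · 0 · 2 · 0 · 0
3 · 2 · 2 · 3 · 1 · 1
0 · 2 · 0 · 1 · 2 · 0
k=1  3 · 0 · 0 · 3 · 2 · 2
3 · 2 · 0 · 2 · 0 · 0
3 · 2 · 2 · 3 · 1 · 2
0 · 2 · 0 · 1 · 2 · 0
k=2  3 · 0 · 0 · 3 · 2 · 2
3 · 2 · 0 · 2 · 0 · 0
3 · 2 · 2 · 3 · 1 · 3
0 · 2 · 0 · 1 · 2 · 0
k=3  3 · 0 · 0 · 3 · 2 · 2
3 · 2 · 0 · 2 · 0 · 1
3 · 2 · 2 · 3 · 2 · 0
0 · 2 · 0 · 1 · 2 · 1
k=4  3 · 0 · 0 · 3 · 2 · 2
3 · 2 · 0 · 2 · 0 · 1
3 · 2 · 2 · 3 · 2 · 1
0 · 2 · 0 · 1 · 2 · 1
k=5  3 · 0 · 0 · 3 · 2 · 2
3 · 2 · 0 · 2 · 0 · 1
3 · 2 · 2 · 3 · 2 · 2
0 · 2 · 0 · 1 · 2 · 1
k=6  3 · 0 · 0 · 3 · 2 · 2
3 · 2 · 0 · 2 · 0 · 1
3 · 2 · 2 · 3 · 2 · 3
0 · 2 · 0 · 1 · 2 · 1
k=7  3 · 0 · 0 · 3 · 2 · 2
3 · 2 · 0 · 2 · 0 · 2
3 · 2 · 2 · 3 · 3 · 0
0 · 2 · 0 · 1 · 2 · 2
k=8  3 · 0 · 0 · 3 · 2 · 2
3 · 2 · 0 · 2 · 0 · 2
3 · 2 · 2 · 3 · 3 · 1
0 · 2 · 0 · 1 · 2 · 2
k=9  3 · 0 · 0 · 3 · 2 · 2
3 · 2 · 0 · 2 · 0 · 2
3 · 2 · 2 · 3 · 3 · 2
0 · 2 · 0 · 1 · 2 · 2
k=10  3 · 0 · 0 · 3 · 2 · 2
3 · 2 · 0 · 2 · 0 · 2
3 · 2 · 2 · 3 · 3 · 3
0 · 2 · 0 · 1 · 2 · 2
k=11  3 · 0 · 0 · 3 · 2 · 2
3 · 2 · 0 · 3 · 1 · 3
3 · 2 · 3 · 0 · 1 · 1
0 · 2 · 0 · 2 · 3 · 3

0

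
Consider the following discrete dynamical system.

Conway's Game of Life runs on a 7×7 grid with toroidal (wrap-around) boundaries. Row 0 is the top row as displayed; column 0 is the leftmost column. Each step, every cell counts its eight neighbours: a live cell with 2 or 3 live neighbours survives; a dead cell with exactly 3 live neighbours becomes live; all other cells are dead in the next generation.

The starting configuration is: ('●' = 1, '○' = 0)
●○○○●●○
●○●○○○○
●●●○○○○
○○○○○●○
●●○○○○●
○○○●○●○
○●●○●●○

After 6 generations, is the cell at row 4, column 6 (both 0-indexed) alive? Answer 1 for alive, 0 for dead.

0

gen 0: ●○○○●●○
●○●○○○○
●●●○○○○
○○○○○●○
●●○○○○●
○○○●○●○
○●●○●●○
gen 1: ●○●○●●○
●○●●○○○
●○●○○○●
○○●○○○○
●○○○●●●
○○○●○●○
○●●○○○○
gen 2: ●○○○●○●
●○●○●●○
●○●○○○●
○○○●○○○
○○○●●●●
●●●●○●○
○●●○○●●
gen 3: ○○●○●○○
○○○○●○○
●○●○●●●
●○●●○○○
●●○○○●●
○○○○○○○
○○○○○○○
gen 4: ○○○●○○○
○●○○●○●
●○●○●●●
○○●●○○○
●●●○○○●
●○○○○○●
○○○○○○○
gen 5: ○○○○○○○
○●●○●○●
●○●○●○●
○○○○●○○
○○●●○○●
○○○○○○●
○○○○○○○
gen 6: ○○○○○○○
○●●○○○●
●○●○●○●
●●●○●○●
○○○●○●○
○○○○○○○
○○○○○○○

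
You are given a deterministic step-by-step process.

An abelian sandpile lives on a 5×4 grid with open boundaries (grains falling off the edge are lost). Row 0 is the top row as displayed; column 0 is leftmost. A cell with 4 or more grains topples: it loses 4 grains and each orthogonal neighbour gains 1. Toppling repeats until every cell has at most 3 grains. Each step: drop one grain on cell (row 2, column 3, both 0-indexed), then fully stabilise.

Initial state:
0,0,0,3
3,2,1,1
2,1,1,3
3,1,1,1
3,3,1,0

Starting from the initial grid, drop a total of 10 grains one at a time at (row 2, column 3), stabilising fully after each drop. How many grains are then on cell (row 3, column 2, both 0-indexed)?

0) 0,0,0,3
3,2,1,1
2,1,1,3
3,1,1,1
3,3,1,0
1) 0,0,0,3
3,2,1,2
2,1,2,0
3,1,1,2
3,3,1,0
2) 0,0,0,3
3,2,1,2
2,1,2,1
3,1,1,2
3,3,1,0
3) 0,0,0,3
3,2,1,2
2,1,2,2
3,1,1,2
3,3,1,0
4) 0,0,0,3
3,2,1,2
2,1,2,3
3,1,1,2
3,3,1,0
5) 0,0,0,3
3,2,1,3
2,1,3,0
3,1,1,3
3,3,1,0
6) 0,0,0,3
3,2,1,3
2,1,3,1
3,1,1,3
3,3,1,0
7) 0,0,0,3
3,2,1,3
2,1,3,2
3,1,1,3
3,3,1,0
8) 0,0,0,3
3,2,1,3
2,1,3,3
3,1,1,3
3,3,1,0
9) 0,0,1,0
3,2,3,1
2,2,0,3
3,1,3,0
3,3,1,1
10) 0,0,1,0
3,2,3,2
2,2,1,0
3,1,3,1
3,3,1,1

3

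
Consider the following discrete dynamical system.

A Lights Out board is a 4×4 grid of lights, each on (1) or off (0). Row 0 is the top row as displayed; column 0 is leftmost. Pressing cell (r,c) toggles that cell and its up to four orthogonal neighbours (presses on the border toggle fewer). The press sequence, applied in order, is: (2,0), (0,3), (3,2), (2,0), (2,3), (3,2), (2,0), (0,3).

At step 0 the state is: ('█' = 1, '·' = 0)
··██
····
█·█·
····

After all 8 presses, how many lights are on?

t=0: ··██
····
█·█·
····
t=1: ··██
█···
·██·
█···
t=2: ····
█··█
·██·
█···
t=3: ····
█··█
·█··
████
t=4: ····
···█
█···
·███
t=5: ····
····
█·██
·██·
t=6: ····
····
█··█
···█
t=7: ····
█···
·█·█
█··█
t=8: ··██
█··█
·█·█
█··█

8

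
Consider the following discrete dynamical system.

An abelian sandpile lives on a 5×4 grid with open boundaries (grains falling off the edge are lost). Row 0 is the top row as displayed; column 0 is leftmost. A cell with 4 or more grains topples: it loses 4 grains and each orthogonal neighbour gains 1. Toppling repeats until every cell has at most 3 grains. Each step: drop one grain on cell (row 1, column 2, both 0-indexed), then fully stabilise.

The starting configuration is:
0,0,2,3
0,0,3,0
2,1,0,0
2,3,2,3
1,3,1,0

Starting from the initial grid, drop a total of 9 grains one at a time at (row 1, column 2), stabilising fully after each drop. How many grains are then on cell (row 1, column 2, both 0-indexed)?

2

t=0: 0,0,2,3
0,0,3,0
2,1,0,0
2,3,2,3
1,3,1,0
t=1: 0,0,3,3
0,1,0,1
2,1,1,0
2,3,2,3
1,3,1,0
t=2: 0,0,3,3
0,1,1,1
2,1,1,0
2,3,2,3
1,3,1,0
t=3: 0,0,3,3
0,1,2,1
2,1,1,0
2,3,2,3
1,3,1,0
t=4: 0,0,3,3
0,1,3,1
2,1,1,0
2,3,2,3
1,3,1,0
t=5: 0,1,1,0
0,2,1,3
2,1,2,0
2,3,2,3
1,3,1,0
t=6: 0,1,1,0
0,2,2,3
2,1,2,0
2,3,2,3
1,3,1,0
t=7: 0,1,1,0
0,2,3,3
2,1,2,0
2,3,2,3
1,3,1,0
t=8: 0,1,2,1
0,3,1,0
2,1,3,1
2,3,2,3
1,3,1,0
t=9: 0,1,2,1
0,3,2,0
2,1,3,1
2,3,2,3
1,3,1,0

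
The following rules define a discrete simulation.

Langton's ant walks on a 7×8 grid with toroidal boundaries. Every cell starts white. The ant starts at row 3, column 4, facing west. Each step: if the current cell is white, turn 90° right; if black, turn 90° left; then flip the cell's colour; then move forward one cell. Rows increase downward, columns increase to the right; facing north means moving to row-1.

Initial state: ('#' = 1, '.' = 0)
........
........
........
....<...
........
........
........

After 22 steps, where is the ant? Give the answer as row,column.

6,5

0) ........
........
........
....<...
........
........
........
1) ........
........
....^...
....#...
........
........
........
2) ........
........
....#>..
....#...
........
........
........
3) ........
........
....##..
....#v..
........
........
........
4) ........
........
....##..
....<#..
........
........
........
5) ........
........
....##..
.....#..
....v...
........
........
6) ........
........
....##..
.....#..
...<#...
........
........
7) ........
........
....##..
...^.#..
...##...
........
........
8) ........
........
....##..
...#>#..
...##...
........
........
9) ........
........
....##..
...###..
...#v...
........
........
10) ........
........
....##..
...###..
...#.>..
........
........
11) ........
........
....##..
...###..
...#.#..
.....v..
........
12) ........
........
....##..
...###..
...#.#..
....<#..
........
13) ........
........
....##..
...###..
...#^#..
....##..
........
14) ........
........
....##..
...###..
...##>..
....##..
........
15) ........
........
....##..
...##^..
...##...
....##..
........
16) ........
........
....##..
...#<...
...##...
....##..
........
17) ........
........
....##..
...#....
...#v...
....##..
........
18) ........
........
....##..
...#....
...#.>..
....##..
........
19) ........
........
....##..
...#....
...#.#..
....#v..
........
20) ........
........
....##..
...#....
...#.#..
....#.>.
........
21) ........
........
....##..
...#....
...#.#..
....#.#.
......v.
22) ........
........
....##..
...#....
...#.#..
....#.#.
.....<#.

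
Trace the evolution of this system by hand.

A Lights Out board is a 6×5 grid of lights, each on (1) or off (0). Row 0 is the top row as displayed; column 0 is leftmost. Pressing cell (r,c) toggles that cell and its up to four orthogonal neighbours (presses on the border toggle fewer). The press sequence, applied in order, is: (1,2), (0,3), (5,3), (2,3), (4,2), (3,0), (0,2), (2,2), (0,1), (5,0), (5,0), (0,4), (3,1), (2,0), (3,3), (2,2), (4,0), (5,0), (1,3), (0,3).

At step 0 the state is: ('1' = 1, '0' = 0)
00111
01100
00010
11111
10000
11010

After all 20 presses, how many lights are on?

13

[0] 00111
01100
00010
11111
10000
11010
[1] 00011
00010
00110
11111
10000
11010
[2] 00100
00000
00110
11111
10000
11010
[3] 00100
00000
00110
11111
10010
11101
[4] 00100
00010
00001
11101
10010
11101
[5] 00100
00010
00001
11001
11100
11001
[6] 00100
00010
10001
00001
01100
11001
[7] 01010
00110
10001
00001
01100
11001
[8] 01010
00010
11111
00101
01100
11001
[9] 10110
01010
11111
00101
01100
11001
[10] 10110
01010
11111
00101
11100
00001
[11] 10110
01010
11111
00101
01100
11001
[12] 10101
01011
11111
00101
01100
11001
[13] 10101
01011
10111
11001
00100
11001
[14] 10101
11011
01111
01001
00100
11001
[15] 10101
11011
01101
01110
00110
11001
[16] 10101
11111
00011
01010
00110
11001
[17] 10101
11111
00011
11010
11110
01001
[18] 10101
11111
00011
11010
01110
10001
[19] 10111
11000
00001
11010
01110
10001
[20] 10000
11010
00001
11010
01110
10001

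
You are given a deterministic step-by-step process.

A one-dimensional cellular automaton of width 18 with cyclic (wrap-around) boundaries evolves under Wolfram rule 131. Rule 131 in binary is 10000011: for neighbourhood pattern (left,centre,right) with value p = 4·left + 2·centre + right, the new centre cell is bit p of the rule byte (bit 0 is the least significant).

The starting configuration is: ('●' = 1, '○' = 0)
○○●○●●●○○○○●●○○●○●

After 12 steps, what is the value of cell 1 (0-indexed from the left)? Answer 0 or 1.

0

0) ○○●○●●●○○○○●●○○●○●
1) ○●○○○●○○●●●○○○●○○○
2) ●○○●●○○●○●○○●●○○●●
3) ○○●○○○●○○○○●○○○●○●
4) ○●○○●●○○●●●○○●●○○○
5) ●○○●○○○●○●○○●○○○●●
6) ○○●○○●●○○○○●○○●●○●
7) ○●○○●○○○●●●○○●○○○○
8) ●○○●○○●●○●○○●○○●●●
9) ○○●○○●○○○○○●○○●○●●
10) ○●○○●○○●●●●○○●○○○○
11) ●○○●○○●○●●○○●○○●●●
12) ○○●○○●○○○○○●○○●○●●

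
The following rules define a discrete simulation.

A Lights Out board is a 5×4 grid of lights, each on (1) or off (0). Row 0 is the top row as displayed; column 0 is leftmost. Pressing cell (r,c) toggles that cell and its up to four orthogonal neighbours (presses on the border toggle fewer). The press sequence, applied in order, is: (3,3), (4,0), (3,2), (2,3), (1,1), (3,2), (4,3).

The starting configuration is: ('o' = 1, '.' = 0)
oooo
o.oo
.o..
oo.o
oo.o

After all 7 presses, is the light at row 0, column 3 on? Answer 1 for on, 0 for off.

1

[0] oooo
o.oo
.o..
oo.o
oo.o
[1] oooo
o.oo
.o.o
ooo.
oo..
[2] oooo
o.oo
.o.o
.oo.
....
[3] oooo
o.oo
.ooo
...o
..o.
[4] oooo
o.o.
.o..
....
..o.
[5] o.oo
.o..
....
....
..o.
[6] o.oo
.o..
..o.
.ooo
....
[7] o.oo
.o..
..o.
.oo.
..oo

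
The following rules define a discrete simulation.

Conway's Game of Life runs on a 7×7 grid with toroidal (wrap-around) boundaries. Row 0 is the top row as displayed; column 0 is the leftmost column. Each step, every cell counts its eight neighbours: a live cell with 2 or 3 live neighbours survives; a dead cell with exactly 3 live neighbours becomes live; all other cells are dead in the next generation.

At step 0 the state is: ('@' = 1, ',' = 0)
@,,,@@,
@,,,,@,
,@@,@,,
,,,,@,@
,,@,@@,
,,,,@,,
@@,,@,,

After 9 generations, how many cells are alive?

step 0: @,,,@@,
@,,,,@,
,@@,@,,
,,,,@,@
,,@,@@,
,,,,@,,
@@,,@,,
step 1: @,,,@@,
@,,@,@,
@@,@@,@
,@@,@,,
,,,,@,,
,@,,@,,
@@,@@,@
step 2: ,,@,,,,
,,@@,,,
,,,,,,@
,@@,@,,
,@@,@@,
,@@,@,,
,@@@,,@
step 3: ,,,,,,,
,,@@,,,
,@,,,,,
@@@,@,,
@,,,@@,
,,,,@,,
@,,,,,,
step 4: ,,,,,,,
,,@,,,,
@,,,,,,
@,@@@@@
@,,,@@@
,,,,@@@
,,,,,,,
step 5: ,,,,,,,
,,,,,,,
@,@,@@,
,,,@,,,
,@,,,,,
@,,,@,,
,,,,,@,
step 6: ,,,,,,,
,,,,,,,
,,,@@,,
,@@@@,,
,,,,,,,
,,,,,,,
,,,,,,,
step 7: ,,,,,,,
,,,,,,,
,,,,@,,
,,@,@,,
,,@@,,,
,,,,,,,
,,,,,,,
step 8: ,,,,,,,
,,,,,,,
,,,@,,,
,,@,@,,
,,@@,,,
,,,,,,,
,,,,,,,
step 9: ,,,,,,,
,,,,,,,
,,,@,,,
,,@,@,,
,,@@,,,
,,,,,,,
,,,,,,,

5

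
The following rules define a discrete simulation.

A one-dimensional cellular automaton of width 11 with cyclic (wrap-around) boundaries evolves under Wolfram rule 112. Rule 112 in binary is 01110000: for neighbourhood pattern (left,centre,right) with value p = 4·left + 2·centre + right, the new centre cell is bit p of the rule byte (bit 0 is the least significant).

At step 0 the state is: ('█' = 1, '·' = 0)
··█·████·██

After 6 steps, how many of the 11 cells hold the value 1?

5

step 0: ··█·████·██
step 1: █··█···██·█
step 2: ██··█···██·
step 3: ·██··█···██
step 4: █·██··█···█
step 5: ██·██··█···
step 6: ·██·██··█··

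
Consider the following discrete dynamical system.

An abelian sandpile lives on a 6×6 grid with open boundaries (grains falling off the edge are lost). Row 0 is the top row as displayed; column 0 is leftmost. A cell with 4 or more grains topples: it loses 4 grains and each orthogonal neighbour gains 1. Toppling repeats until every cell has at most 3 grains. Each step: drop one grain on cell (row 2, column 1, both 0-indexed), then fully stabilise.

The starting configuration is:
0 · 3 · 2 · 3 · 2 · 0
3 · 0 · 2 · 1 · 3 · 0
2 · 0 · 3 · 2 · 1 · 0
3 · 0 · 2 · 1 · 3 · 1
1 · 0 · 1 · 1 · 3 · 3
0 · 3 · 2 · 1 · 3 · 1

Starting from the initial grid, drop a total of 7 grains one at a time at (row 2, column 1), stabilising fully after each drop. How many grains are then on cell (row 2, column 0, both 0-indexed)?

gen 0: 0 · 3 · 2 · 3 · 2 · 0
3 · 0 · 2 · 1 · 3 · 0
2 · 0 · 3 · 2 · 1 · 0
3 · 0 · 2 · 1 · 3 · 1
1 · 0 · 1 · 1 · 3 · 3
0 · 3 · 2 · 1 · 3 · 1
gen 1: 0 · 3 · 2 · 3 · 2 · 0
3 · 0 · 2 · 1 · 3 · 0
2 · 1 · 3 · 2 · 1 · 0
3 · 0 · 2 · 1 · 3 · 1
1 · 0 · 1 · 1 · 3 · 3
0 · 3 · 2 · 1 · 3 · 1
gen 2: 0 · 3 · 2 · 3 · 2 · 0
3 · 0 · 2 · 1 · 3 · 0
2 · 2 · 3 · 2 · 1 · 0
3 · 0 · 2 · 1 · 3 · 1
1 · 0 · 1 · 1 · 3 · 3
0 · 3 · 2 · 1 · 3 · 1
gen 3: 0 · 3 · 2 · 3 · 2 · 0
3 · 0 · 2 · 1 · 3 · 0
2 · 3 · 3 · 2 · 1 · 0
3 · 0 · 2 · 1 · 3 · 1
1 · 0 · 1 · 1 · 3 · 3
0 · 3 · 2 · 1 · 3 · 1
gen 4: 0 · 3 · 2 · 3 · 2 · 0
3 · 1 · 3 · 1 · 3 · 0
3 · 1 · 0 · 3 · 1 · 0
3 · 1 · 3 · 1 · 3 · 1
1 · 0 · 1 · 1 · 3 · 3
0 · 3 · 2 · 1 · 3 · 1
gen 5: 0 · 3 · 2 · 3 · 2 · 0
3 · 1 · 3 · 1 · 3 · 0
3 · 2 · 0 · 3 · 1 · 0
3 · 1 · 3 · 1 · 3 · 1
1 · 0 · 1 · 1 · 3 · 3
0 · 3 · 2 · 1 · 3 · 1
gen 6: 0 · 3 · 2 · 3 · 2 · 0
3 · 1 · 3 · 1 · 3 · 0
3 · 3 · 0 · 3 · 1 · 0
3 · 1 · 3 · 1 · 3 · 1
1 · 0 · 1 · 1 · 3 · 3
0 · 3 · 2 · 1 · 3 · 1
gen 7: 1 · 3 · 2 · 3 · 2 · 0
0 · 3 · 3 · 1 · 3 · 0
2 · 1 · 1 · 3 · 1 · 0
0 · 3 · 3 · 1 · 3 · 1
2 · 0 · 1 · 1 · 3 · 3
0 · 3 · 2 · 1 · 3 · 1

2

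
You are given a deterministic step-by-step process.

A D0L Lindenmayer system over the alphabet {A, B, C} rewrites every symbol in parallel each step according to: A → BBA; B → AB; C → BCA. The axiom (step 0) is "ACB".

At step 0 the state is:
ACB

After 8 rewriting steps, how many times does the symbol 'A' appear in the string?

1681

step 0: ACB
step 1: BBABCAAB
step 2: ABABBBAABBCABBABBAAB
step 3: BBAABBBAABABABBBABBAABABBCABBAABABBBAABABBBABBAAB
step 4: ABABBBABBAABABABBBABBAABBBAABBBAABABABBBAABABBBABBAABBBAABABBCABBAABABBBABBAABBBAABABABBBABBAABBBAABABABBBAABABBBABBAAB
step 5: BBAABBBAABABABBBAABABBBABBAABBBAABBBAABABABBBAABABBBABBAAB…ABABBBABBAABBBAABBBAABABABBBABBAABBBAABABABBBAABABBBABBAAB  (len 288)
step 6: ABABBBABBAABABABBBABBAABBBAABBBAABABABBBABBAABBBAABABABBBA…ABABBBABBAABBBAABBBAABABABBBABBAABBBAABABABBBAABABBBABBAAB  (len 696)
step 7: BBAABBBAABABABBBAABABBBABBAABBBAABBBAABABABBBAABABBBABBAAB…ABABBBABBAABBBAABBBAABABABBBABBAABBBAABABABBBAABABBBABBAAB  (len 1681)
step 8: ABABBBABBAABABABBBABBAABBBAABBBAABABABBBABBAABBBAABABABBBA…ABABBBABBAABBBAABBBAABABABBBABBAABBBAABABABBBAABABBBABBAAB  (len 4059)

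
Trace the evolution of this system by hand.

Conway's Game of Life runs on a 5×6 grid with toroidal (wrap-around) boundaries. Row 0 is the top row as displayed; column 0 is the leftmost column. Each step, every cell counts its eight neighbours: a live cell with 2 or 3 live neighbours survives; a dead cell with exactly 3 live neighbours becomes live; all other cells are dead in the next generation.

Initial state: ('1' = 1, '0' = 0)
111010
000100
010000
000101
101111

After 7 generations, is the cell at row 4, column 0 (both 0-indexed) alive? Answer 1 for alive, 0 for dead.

[0] 111010
000100
010000
000101
101111
[1] 100000
100100
001010
010101
000000
[2] 000000
010101
111011
001110
100000
[3] 100000
010101
000000
001010
000100
[4] 101010
100000
001110
000100
000100
[5] 010101
001010
001110
000000
001110
[6] 010001
010001
001010
000000
001110
[7] 010101
011011
000000
001010
001110

0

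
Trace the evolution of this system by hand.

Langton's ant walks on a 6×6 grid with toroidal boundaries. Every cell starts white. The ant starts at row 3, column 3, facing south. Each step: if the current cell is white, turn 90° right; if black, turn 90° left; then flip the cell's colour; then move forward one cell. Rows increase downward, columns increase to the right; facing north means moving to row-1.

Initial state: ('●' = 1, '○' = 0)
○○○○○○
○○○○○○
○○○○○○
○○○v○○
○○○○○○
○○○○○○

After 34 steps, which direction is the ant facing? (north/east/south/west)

north

t=0: ○○○○○○
○○○○○○
○○○○○○
○○○v○○
○○○○○○
○○○○○○
t=1: ○○○○○○
○○○○○○
○○○○○○
○○<●○○
○○○○○○
○○○○○○
t=2: ○○○○○○
○○○○○○
○○^○○○
○○●●○○
○○○○○○
○○○○○○
t=3: ○○○○○○
○○○○○○
○○●>○○
○○●●○○
○○○○○○
○○○○○○
t=4: ○○○○○○
○○○○○○
○○●●○○
○○●v○○
○○○○○○
○○○○○○
t=5: ○○○○○○
○○○○○○
○○●●○○
○○●○>○
○○○○○○
○○○○○○
t=6: ○○○○○○
○○○○○○
○○●●○○
○○●○●○
○○○○v○
○○○○○○
t=7: ○○○○○○
○○○○○○
○○●●○○
○○●○●○
○○○<●○
○○○○○○
t=8: ○○○○○○
○○○○○○
○○●●○○
○○●^●○
○○○●●○
○○○○○○
t=9: ○○○○○○
○○○○○○
○○●●○○
○○●●>○
○○○●●○
○○○○○○
t=10: ○○○○○○
○○○○○○
○○●●^○
○○●●○○
○○○●●○
○○○○○○
t=11: ○○○○○○
○○○○○○
○○●●●>
○○●●○○
○○○●●○
○○○○○○
t=12: ○○○○○○
○○○○○○
○○●●●●
○○●●○v
○○○●●○
○○○○○○
t=13: ○○○○○○
○○○○○○
○○●●●●
○○●●<●
○○○●●○
○○○○○○
t=14: ○○○○○○
○○○○○○
○○●●^●
○○●●●●
○○○●●○
○○○○○○
t=15: ○○○○○○
○○○○○○
○○●<○●
○○●●●●
○○○●●○
○○○○○○
t=16: ○○○○○○
○○○○○○
○○●○○●
○○●v●●
○○○●●○
○○○○○○
t=17: ○○○○○○
○○○○○○
○○●○○●
○○●○>●
○○○●●○
○○○○○○
t=18: ○○○○○○
○○○○○○
○○●○^●
○○●○○●
○○○●●○
○○○○○○
t=19: ○○○○○○
○○○○○○
○○●○●>
○○●○○●
○○○●●○
○○○○○○
t=20: ○○○○○○
○○○○○^
○○●○●○
○○●○○●
○○○●●○
○○○○○○
t=21: ○○○○○○
>○○○○●
○○●○●○
○○●○○●
○○○●●○
○○○○○○
t=22: ○○○○○○
●○○○○●
v○●○●○
○○●○○●
○○○●●○
○○○○○○
t=23: ○○○○○○
●○○○○●
●○●○●<
○○●○○●
○○○●●○
○○○○○○
t=24: ○○○○○○
●○○○○^
●○●○●●
○○●○○●
○○○●●○
○○○○○○
t=25: ○○○○○○
●○○○<○
●○●○●●
○○●○○●
○○○●●○
○○○○○○
t=26: ○○○○^○
●○○○●○
●○●○●●
○○●○○●
○○○●●○
○○○○○○
t=27: ○○○○●>
●○○○●○
●○●○●●
○○●○○●
○○○●●○
○○○○○○
t=28: ○○○○●●
●○○○●v
●○●○●●
○○●○○●
○○○●●○
○○○○○○
t=29: ○○○○●●
●○○○<●
●○●○●●
○○●○○●
○○○●●○
○○○○○○
t=30: ○○○○●●
●○○○○●
●○●○v●
○○●○○●
○○○●●○
○○○○○○
t=31: ○○○○●●
●○○○○●
●○●○○>
○○●○○●
○○○●●○
○○○○○○
t=32: ○○○○●●
●○○○○^
●○●○○○
○○●○○●
○○○●●○
○○○○○○
t=33: ○○○○●●
●○○○<○
●○●○○○
○○●○○●
○○○●●○
○○○○○○
t=34: ○○○○^●
●○○○●○
●○●○○○
○○●○○●
○○○●●○
○○○○○○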